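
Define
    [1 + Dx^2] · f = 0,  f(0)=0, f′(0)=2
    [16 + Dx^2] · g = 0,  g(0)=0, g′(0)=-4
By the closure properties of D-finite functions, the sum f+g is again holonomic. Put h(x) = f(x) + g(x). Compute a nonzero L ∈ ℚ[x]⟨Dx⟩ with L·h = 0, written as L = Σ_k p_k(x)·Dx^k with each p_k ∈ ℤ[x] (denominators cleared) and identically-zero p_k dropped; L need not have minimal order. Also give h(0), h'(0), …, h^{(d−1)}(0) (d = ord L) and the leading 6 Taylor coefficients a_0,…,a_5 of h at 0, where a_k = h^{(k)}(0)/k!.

f: a_k = 0, 2, 0, -1/3, 0, 1/60, …
g: a_k = 0, -4, 0, 32/3, 0, -128/15, …
h₀=f+g: left-lcm gives L₀, ord ≤ 4.
L = 16 + 17·Dx^2 + Dx^4  (order 4).
h: a_k = 0, -2, 0, 31/3, 0, -511/60, …
ICs: h(0) = 0, h′(0) = -2, h′′(0) = 0, h′′′(0) = 62.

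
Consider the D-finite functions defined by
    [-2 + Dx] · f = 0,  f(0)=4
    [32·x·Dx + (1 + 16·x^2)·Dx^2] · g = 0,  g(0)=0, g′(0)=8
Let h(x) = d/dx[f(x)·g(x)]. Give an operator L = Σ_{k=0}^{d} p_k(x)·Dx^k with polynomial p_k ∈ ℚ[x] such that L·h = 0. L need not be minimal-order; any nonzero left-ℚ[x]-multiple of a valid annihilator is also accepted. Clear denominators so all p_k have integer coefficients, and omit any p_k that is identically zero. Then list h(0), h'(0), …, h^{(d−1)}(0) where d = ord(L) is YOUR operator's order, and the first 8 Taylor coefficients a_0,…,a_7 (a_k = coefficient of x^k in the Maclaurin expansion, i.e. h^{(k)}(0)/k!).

f: a_k = 4, 8, 8, 16/3, 8/3, 16/15, 16/45, 32/315, …
g: a_k = 0, 8, 0, -128/3, 0, 2048/5, 0, -32768/7, …
Sym-product of L_f,L_g gives L₀ (≤ ord 2).
h=h₀': d/dx-closure on L₀ ⇒ L.
L = (-28 - 128·x + 1664·x^2 - 2048·x^3 + 1024·x^4) + (12 + 96·x - 896·x^2 + 1536·x^3 - 1024·x^4)·Dx + (1 - 16·x + 32·x^2 - 256·x^3 + 256·x^4)·Dx^2  (order 2).
h: a_k = 32, 128, -320, -3584/3, 6592, 55040/3, -1633664/15, -88979456/315, …
ICs: h(0) = 32, h′(0) = 128.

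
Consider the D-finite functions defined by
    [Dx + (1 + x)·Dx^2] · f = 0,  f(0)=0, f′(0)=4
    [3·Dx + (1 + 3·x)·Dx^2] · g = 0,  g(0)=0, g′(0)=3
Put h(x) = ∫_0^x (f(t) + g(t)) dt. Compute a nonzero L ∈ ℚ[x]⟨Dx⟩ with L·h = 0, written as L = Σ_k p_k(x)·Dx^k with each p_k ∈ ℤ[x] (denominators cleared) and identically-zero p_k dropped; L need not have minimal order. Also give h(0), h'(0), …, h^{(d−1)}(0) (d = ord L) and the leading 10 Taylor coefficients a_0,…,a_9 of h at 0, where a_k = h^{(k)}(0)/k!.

f: a_k = 0, 4, -2, 4/3, -1, 4/5, -2/3, 4/7, -1/2, 4/9, …
g: a_k = 0, 3, -9/2, 9, -81/4, 243/5, -243/2, 2187/7, -6561/8, 2187, …
f+g: L₀ = lclm(L_f,L_g), ord ≤ 2+2.
h=∫₀ˣh₀: take L = L₀·Dx.
L = 6·Dx^2 + (8 + 12·x)·Dx^3 + (1 + 4·x + 3·x^2)·Dx^4  (order 4).
h: a_k = 0, 0, 7/2, -13/6, 31/12, -17/4, 247/30, -733/42, 313/8, -6565/72, …
ICs: h(0) = 0, h′(0) = 0, h′′(0) = 7, h′′′(0) = -13.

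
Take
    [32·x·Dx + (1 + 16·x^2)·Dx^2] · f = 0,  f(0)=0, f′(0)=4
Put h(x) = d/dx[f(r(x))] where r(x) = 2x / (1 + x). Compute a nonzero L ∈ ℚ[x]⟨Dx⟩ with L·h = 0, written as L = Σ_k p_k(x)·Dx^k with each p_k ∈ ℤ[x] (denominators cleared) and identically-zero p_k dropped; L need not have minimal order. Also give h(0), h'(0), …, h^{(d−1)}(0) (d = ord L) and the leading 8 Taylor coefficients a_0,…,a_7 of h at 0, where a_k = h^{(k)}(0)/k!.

L = (2 + 130·x) + (1 + 2·x + 65·x^2)·Dx  (order 1).
h: a_k = 8, -16, -488, 2016, 27688, -186416, -1426888, 14970816, …
ICs: h(0) = 8.

f: a_k = 0, 4, 0, -64/3, 0, 1024/5, 0, -16384/7, …
L₀ from L_f via x↦r, Dx↦r'^{-1}Dx.
Derive L from L₀ (diff closure).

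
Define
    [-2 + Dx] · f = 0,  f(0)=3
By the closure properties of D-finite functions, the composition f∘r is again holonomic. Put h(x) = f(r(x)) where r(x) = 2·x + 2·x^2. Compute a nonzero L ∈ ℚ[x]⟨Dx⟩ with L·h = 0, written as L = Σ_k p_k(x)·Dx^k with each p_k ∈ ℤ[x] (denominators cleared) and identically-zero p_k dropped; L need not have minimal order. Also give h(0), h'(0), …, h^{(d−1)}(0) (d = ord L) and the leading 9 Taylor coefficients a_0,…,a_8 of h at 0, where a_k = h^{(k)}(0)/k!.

L = (-4 - 8·x) + Dx  (order 1).
h: a_k = 3, 12, 36, 80, 152, 1248/5, 5536/15, 52096/105, 4320/7, …
ICs: h(0) = 3.

f: a_k = 3, 6, 6, 4, 2, 4/5, 4/15, 8/105, 2/105, …
L₀ from L_f via x↦r, Dx↦r'^{-1}Dx.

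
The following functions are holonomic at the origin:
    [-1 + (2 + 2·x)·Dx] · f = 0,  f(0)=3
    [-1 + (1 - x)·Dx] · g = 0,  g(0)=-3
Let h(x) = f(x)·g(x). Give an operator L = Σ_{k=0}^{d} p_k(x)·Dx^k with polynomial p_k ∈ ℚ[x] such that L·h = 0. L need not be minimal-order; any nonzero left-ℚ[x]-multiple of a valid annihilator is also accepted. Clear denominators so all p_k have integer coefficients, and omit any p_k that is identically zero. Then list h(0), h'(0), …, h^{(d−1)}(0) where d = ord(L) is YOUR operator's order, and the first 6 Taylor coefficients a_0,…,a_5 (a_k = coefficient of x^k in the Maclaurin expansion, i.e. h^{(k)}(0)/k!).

f: a_k = 3, 3/2, -3/8, 3/16, -15/128, 21/256, …
g: a_k = -3, -3, -3, -3, -3, -3, …
h₀=f·g: eliminate ⇒ L₀, order ≤ 1·1.
L = (3 + x) + (-2 + 2·x^2)·Dx  (order 1).
h: a_k = -9, -27/2, -99/8, -207/16, -1611/128, -3285/256, …
ICs: h(0) = -9.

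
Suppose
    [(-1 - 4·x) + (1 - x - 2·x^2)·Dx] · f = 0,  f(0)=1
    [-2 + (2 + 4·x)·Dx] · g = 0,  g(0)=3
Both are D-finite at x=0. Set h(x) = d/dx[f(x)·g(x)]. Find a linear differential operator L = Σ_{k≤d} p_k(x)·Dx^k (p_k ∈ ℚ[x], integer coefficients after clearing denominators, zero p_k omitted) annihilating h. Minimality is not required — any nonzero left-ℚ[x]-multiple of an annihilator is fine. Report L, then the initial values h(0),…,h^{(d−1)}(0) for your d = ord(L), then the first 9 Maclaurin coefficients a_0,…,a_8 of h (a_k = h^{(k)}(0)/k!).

f: a_k = 1, 1, 3, 5, 11, 21, 43, 85, 171, …
g: a_k = 3, 3, -3/2, 3/2, -15/8, 21/8, -63/16, 99/16, -1287/128, …
f·g: L₀ = L_f ⊗_s L_g, ord ≤ 1·1.
h=h₀': d/dx-closure on L₀ ⇒ L.
L = (7 + 48·x + 99·x^2 + 100·x^3 + 60·x^4) + (-2 - 7·x - 3·x^2 + 22·x^3 + 44·x^4 + 24·x^5)·Dx  (order 1).
h: a_k = 6, 21, 72, 345/2, 1875/4, 8451/8, 10353/4, 91113/16, 845613/64, …
ICs: h(0) = 6.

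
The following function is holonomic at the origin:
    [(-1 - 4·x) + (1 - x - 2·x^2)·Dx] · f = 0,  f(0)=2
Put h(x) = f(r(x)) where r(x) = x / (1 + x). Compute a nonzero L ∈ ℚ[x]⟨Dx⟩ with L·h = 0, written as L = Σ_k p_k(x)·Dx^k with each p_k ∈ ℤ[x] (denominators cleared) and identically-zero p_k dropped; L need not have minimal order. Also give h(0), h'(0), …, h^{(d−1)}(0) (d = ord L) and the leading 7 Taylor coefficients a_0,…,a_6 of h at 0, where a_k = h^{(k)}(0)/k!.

L = (1 + 5·x) + (-1 - 2·x + x^2 + 2·x^3)·Dx  (order 1).
h: a_k = 2, 2, 4, 0, 8, -8, 24, …
ICs: h(0) = 2.

f: a_k = 2, 2, 6, 10, 22, 42, 86, …
L₀ from L_f via x↦r, Dx↦r'^{-1}Dx.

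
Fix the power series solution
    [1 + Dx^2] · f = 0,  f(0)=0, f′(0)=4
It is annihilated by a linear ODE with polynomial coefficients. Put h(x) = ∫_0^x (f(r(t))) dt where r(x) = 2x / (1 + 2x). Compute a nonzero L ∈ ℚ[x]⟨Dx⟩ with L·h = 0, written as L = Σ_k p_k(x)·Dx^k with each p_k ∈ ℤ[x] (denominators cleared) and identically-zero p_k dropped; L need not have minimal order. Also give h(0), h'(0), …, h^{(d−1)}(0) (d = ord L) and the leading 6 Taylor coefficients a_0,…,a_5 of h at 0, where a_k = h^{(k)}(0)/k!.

f: a_k = 0, 4, 0, -2/3, 0, 1/30, …
f∘r: x↦r, Dx↦Dx/r' in L_f ⇒ L₀.
∫: right-multiply L₀ by Dx.
L = 4·Dx + (4 + 24·x + 48·x^2 + 32·x^3)·Dx^2 + (1 + 8·x + 24·x^2 + 32·x^3 + 16·x^4)·Dx^3  (order 3).
h: a_k = 0, 0, 4, -16/3, 20/3, -32/5, …
ICs: h(0) = 0, h′(0) = 0, h′′(0) = 8.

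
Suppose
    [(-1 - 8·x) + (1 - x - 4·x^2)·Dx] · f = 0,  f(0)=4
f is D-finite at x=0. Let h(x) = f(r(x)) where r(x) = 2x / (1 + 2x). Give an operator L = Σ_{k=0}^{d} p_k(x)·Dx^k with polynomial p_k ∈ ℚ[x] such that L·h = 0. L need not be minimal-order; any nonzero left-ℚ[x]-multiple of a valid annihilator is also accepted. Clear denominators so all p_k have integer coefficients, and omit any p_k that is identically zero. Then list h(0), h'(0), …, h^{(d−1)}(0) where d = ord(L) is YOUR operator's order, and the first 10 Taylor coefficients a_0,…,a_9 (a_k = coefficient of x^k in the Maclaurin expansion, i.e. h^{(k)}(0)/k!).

f: a_k = 4, 4, 20, 36, 116, 260, 724, 1764, 4660, 11716, …
L₀ from L_f via x↦r, Dx↦r'^{-1}Dx.
L = (2 + 36·x) + (-1 - 4·x + 12·x^2 + 32·x^3)·Dx  (order 1).
h: a_k = 4, 8, 64, 0, 1024, -2048, 20480, -73728, 475136, -2129920, …
ICs: h(0) = 4.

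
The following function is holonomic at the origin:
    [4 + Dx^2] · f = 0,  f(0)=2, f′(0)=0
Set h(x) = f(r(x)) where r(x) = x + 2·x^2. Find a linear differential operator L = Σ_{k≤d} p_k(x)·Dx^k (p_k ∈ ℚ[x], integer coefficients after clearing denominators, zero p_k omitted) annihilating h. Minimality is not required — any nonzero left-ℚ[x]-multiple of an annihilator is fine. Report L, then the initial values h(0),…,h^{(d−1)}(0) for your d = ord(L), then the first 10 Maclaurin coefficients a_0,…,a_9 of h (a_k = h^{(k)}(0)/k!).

L = (4 + 48·x + 192·x^2 + 256·x^3) - 4·Dx + (1 + 4·x)·Dx^2  (order 2).
h: a_k = 2, 0, -4, -16, -44/3, 32/3, 1432/45, 608/15, 3364/315, -8896/315, …
ICs: h(0) = 2, h′(0) = 0.

f: a_k = 2, 0, -4, 0, 4/3, 0, -8/45, 0, 4/315, 0, …
Substitute x→r, Dx→(1/r')Dx; clear ⇒ L₀.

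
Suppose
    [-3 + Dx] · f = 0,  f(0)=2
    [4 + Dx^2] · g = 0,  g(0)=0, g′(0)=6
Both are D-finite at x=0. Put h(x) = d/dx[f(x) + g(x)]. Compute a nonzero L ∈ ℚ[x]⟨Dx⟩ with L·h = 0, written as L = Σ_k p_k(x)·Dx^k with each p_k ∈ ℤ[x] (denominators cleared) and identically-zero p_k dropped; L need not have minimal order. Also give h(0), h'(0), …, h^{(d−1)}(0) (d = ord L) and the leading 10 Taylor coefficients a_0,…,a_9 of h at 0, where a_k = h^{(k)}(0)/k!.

L = 12 - 4·Dx + 3·Dx^2 - Dx^3  (order 3).
h: a_k = 12, 18, 15, 27, 97/4, 243/20, 133/24, 729/280, 6817/6720, 729/2240, …
ICs: h(0) = 12, h′(0) = 18, h′′(0) = 30.

f: a_k = 2, 6, 9, 9, 27/4, 81/20, 81/40, 243/280, 729/2240, 243/2240, …
g: a_k = 0, 6, 0, -4, 0, 4/5, 0, -8/105, 0, 4/945, …
Weyl lclm of L_f,L_g ⇒ L₀ (ord ≤ 3).
Derive L from L₀ (diff closure).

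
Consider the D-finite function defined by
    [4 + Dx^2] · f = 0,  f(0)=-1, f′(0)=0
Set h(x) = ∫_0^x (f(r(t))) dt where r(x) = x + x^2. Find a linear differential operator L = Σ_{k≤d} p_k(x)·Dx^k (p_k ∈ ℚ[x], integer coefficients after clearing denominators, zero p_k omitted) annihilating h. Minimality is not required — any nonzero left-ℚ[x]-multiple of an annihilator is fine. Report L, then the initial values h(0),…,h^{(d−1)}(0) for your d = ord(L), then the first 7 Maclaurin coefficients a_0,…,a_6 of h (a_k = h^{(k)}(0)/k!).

f: a_k = -1, 0, 2, 0, -2/3, 0, 4/45, …
h₀=f(r): pull back L_f along r ⇒ L₀.
Integrate: L := L₀·Dx.
L = (4 + 24·x + 48·x^2 + 32·x^3)·Dx - 2·Dx^2 + (1 + 2·x)·Dx^3  (order 3).
h: a_k = 0, -1, 0, 2/3, 1, 4/15, -4/9, …
ICs: h(0) = 0, h′(0) = -1, h′′(0) = 0.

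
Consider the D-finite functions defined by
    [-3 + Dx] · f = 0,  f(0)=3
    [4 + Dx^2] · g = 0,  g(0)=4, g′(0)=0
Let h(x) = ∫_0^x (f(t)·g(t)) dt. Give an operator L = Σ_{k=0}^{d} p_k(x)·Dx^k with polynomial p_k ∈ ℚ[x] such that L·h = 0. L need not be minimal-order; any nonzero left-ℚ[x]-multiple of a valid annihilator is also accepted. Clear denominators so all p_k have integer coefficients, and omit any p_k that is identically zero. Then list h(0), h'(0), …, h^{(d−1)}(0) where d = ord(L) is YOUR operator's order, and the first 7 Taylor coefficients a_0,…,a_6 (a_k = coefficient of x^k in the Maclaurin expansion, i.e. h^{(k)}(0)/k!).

L = 13·Dx - 6·Dx^2 + Dx^3  (order 3).
h: a_k = 0, 12, 18, 10, -9/2, -119/10, -199/20, …
ICs: h(0) = 0, h′(0) = 12, h′′(0) = 36.

f: a_k = 3, 9, 27/2, 27/2, 81/8, 243/40, 243/80, …
g: a_k = 4, 0, -8, 0, 8/3, 0, -16/45, …
h₀=f·g: eliminate ⇒ L₀, order ≤ 1·2.
h=∫₀ˣh₀: take L = L₀·Dx.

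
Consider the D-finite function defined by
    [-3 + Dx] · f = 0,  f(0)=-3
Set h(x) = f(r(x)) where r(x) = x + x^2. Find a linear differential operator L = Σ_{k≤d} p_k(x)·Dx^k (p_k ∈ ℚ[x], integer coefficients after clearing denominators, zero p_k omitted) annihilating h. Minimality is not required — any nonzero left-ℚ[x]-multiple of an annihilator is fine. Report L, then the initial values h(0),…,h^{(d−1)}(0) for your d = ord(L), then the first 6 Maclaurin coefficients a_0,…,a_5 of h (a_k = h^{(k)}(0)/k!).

f: a_k = -3, -9, -27/2, -27/2, -81/8, -243/40, …
f∘r: x↦r, Dx↦Dx/r' in L_f ⇒ L₀.
L = (-3 - 6·x) + Dx  (order 1).
h: a_k = -3, -9, -45/2, -81/2, -513/8, -3483/40, …
ICs: h(0) = -3.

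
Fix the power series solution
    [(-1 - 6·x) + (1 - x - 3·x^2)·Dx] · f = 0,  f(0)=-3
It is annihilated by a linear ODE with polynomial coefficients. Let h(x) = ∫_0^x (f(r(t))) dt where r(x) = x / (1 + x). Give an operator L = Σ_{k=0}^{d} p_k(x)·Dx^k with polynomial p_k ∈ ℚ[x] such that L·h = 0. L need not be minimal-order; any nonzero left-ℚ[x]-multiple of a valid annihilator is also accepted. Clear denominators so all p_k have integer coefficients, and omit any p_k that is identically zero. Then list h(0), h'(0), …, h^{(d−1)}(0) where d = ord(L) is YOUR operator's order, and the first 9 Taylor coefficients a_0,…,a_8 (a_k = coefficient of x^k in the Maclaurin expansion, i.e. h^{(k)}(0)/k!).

L = (1 + 7·x)·Dx + (-1 - 2·x + 2·x^2 + 3·x^3)·Dx^2  (order 2).
h: a_k = 0, -3, -3/2, -3, 0, -27/5, 9/2, -108/7, 189/8, …
ICs: h(0) = 0, h′(0) = -3.

f: a_k = -3, -3, -12, -21, -57, -120, -291, -651, -1524, …
h₀=f(r): pull back L_f along r ⇒ L₀.
h=∫h₀ ⇒ L = L₀·Dx.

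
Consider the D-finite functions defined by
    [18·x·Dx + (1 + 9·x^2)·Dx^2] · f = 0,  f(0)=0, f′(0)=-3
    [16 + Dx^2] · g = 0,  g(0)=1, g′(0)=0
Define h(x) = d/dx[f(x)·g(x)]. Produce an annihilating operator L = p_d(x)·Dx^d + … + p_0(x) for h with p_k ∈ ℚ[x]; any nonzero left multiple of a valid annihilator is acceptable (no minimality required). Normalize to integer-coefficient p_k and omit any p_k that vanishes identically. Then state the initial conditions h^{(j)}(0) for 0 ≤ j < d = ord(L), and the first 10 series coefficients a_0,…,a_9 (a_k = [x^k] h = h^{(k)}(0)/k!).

f: a_k = 0, -3, 0, 9, 0, -243/5, 0, 2187/7, 0, -2187, …
g: a_k = 1, 0, -8, 0, 32/3, 0, -256/45, 0, 512/315, 0, …
Product ⇒ symmetric product L₀, ord ≤ 4.
h=h₀': d/dx-closure on L₀ ⇒ L.
L = (524992 + 14103936·x^2 + 183342528·x^4 + 608394240·x^6 + 1431032832·x^8 + 3627970560·x^10 + 8707129344·x^12) + (314208·x + 11036736·x^3 + 108591840·x^5 + 419904000·x^7 + 1209323520·x^9 + 2176782336·x^11)·Dx + (38012 + 1098792·x^2 + 14837580·x^4 + 64186992·x^6 + 209112192·x^8 + 589545216·x^10 + 1088391168·x^12)·Dx^2 + (19638·x + 689796·x^3 + 6786990·x^5 + 26244000·x^7 + 75582720·x^9 + 136048896·x^11)·Dx^3 + (325 + 13581·x^2 + 211167·x^4 + 1635147·x^6 + 7479540·x^8 + 22674816·x^10 + 34012224·x^12)·Dx^4  (order 4).
h: a_k = -3, 0, 99, 0, -763, 0, 85501/15, 0, -331437/7, 0, …
ICs: h(0) = -3, h′(0) = 0, h′′(0) = 198, h′′′(0) = 0.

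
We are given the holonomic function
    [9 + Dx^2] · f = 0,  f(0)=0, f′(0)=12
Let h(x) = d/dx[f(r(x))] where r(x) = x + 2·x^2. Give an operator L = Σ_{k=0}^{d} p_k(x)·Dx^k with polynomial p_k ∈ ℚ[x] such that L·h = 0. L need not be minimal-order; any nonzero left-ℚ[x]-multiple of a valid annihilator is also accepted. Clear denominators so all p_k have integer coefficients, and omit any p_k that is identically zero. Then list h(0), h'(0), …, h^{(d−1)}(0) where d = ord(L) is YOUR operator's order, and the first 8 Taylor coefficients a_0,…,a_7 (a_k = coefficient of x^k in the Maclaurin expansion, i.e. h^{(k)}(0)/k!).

f: a_k = 0, 12, 0, -18, 0, 81/10, 0, -243/140, …
f∘r: x↦r, Dx↦Dx/r' in L_f ⇒ L₀.
Derive L from L₀ (diff closure).
L = (57 + 144·x + 864·x^2 + 2304·x^3 + 2304·x^4) + (-12 - 48·x)·Dx + (1 + 8·x + 16·x^2)·Dx^2  (order 2).
h: a_k = 12, 48, -54, -432, -2079/2, -378, 45117/20, 24948/5, …
ICs: h(0) = 12, h′(0) = 48.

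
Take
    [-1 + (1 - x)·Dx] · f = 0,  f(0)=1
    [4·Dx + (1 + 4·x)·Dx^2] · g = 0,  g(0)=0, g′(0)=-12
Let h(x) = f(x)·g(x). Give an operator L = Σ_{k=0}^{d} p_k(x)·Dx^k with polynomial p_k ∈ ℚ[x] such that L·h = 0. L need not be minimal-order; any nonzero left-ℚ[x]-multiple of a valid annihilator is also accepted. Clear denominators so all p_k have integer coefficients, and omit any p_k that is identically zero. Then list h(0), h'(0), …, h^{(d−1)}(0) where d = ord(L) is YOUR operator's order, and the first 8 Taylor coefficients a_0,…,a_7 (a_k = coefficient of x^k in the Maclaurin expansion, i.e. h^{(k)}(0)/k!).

L = 4 + (-2 + 12·x)·Dx + (-1 - 3·x + 4·x^2)·Dx^2  (order 2).
h: a_k = 0, -12, 12, -52, 140, -2372/5, 7868/5, -190684/35, …
ICs: h(0) = 0, h′(0) = -12.

f: a_k = 1, 1, 1, 1, 1, 1, 1, 1, …
g: a_k = 0, -12, 24, -64, 192, -3072/5, 2048, -49152/7, …
h₀=f·g: eliminate ⇒ L₀, order ≤ 1·2.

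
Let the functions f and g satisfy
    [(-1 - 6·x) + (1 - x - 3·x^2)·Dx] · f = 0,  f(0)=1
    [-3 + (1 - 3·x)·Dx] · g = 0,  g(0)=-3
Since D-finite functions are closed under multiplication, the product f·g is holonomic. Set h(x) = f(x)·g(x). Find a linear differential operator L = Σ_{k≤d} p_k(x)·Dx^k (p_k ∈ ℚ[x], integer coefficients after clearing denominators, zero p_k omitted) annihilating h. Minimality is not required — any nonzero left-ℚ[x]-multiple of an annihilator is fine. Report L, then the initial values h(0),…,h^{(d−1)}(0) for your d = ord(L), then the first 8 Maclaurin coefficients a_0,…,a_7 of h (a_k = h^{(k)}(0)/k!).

f: a_k = 1, 1, 4, 7, 19, 40, 97, 217, …
g: a_k = -3, -9, -27, -81, -243, -729, -2187, -6561, …
Sym-product of L_f,L_g gives L₀ (≤ ord 1).
L = (-4 + 27·x^2) + (1 - 4·x + 9·x^3)·Dx  (order 1).
h: a_k = -3, -12, -48, -165, -552, -1776, -5619, -17508, …
ICs: h(0) = -3.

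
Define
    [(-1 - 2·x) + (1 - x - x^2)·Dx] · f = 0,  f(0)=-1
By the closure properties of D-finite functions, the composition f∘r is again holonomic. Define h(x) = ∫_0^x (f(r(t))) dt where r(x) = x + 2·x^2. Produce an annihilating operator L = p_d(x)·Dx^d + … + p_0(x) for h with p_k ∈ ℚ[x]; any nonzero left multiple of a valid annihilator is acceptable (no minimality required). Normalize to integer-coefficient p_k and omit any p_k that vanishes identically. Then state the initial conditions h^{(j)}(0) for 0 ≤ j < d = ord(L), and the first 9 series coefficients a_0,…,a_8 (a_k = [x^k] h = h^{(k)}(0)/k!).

L = (1 + 6·x + 12·x^2 + 16·x^3)·Dx + (-1 + x + 3·x^2 + 4·x^3 + 4·x^4)·Dx^2  (order 2).
h: a_k = 0, -1, -1/2, -4/3, -11/4, -31/5, -14, -237/7, -657/8, …
ICs: h(0) = 0, h′(0) = -1.

f: a_k = -1, -1, -2, -3, -5, -8, -13, -21, -34, …
f∘r: x↦r, Dx↦Dx/r' in L_f ⇒ L₀.
∫: right-multiply L₀ by Dx.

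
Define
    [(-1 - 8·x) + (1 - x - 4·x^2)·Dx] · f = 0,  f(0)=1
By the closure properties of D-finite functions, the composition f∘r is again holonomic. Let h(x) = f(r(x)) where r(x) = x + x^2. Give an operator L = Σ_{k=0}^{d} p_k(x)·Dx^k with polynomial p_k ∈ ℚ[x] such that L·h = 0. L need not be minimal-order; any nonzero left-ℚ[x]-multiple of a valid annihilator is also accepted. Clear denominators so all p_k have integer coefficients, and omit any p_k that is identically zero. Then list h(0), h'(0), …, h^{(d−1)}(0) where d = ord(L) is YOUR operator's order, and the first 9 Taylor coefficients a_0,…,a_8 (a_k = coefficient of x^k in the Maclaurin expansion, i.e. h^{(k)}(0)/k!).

L = (1 + 10·x + 24·x^2 + 16·x^3) + (-1 + x + 5·x^2 + 8·x^3 + 4·x^4)·Dx  (order 1).
h: a_k = 1, 1, 6, 19, 61, 208, 689, 2293, 7646, …
ICs: h(0) = 1.

f: a_k = 1, 1, 5, 9, 29, 65, 181, 441, 1165, …
L₀ from L_f via x↦r, Dx↦r'^{-1}Dx.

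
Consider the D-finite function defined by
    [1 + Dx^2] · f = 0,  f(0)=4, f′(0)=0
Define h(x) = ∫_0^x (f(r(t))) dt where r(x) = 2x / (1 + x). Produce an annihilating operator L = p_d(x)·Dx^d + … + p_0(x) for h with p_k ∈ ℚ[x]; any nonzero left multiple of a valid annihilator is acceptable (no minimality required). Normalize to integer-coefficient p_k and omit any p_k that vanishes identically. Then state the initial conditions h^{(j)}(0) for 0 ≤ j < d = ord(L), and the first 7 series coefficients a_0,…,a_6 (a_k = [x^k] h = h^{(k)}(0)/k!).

L = 4·Dx + (2 + 6·x + 6·x^2 + 2·x^3)·Dx^2 + (1 + 4·x + 6·x^2 + 4·x^3 + x^4)·Dx^3  (order 3).
h: a_k = 0, 4, 0, -8/3, 4, -64/15, 32/9, …
ICs: h(0) = 0, h′(0) = 4, h′′(0) = 0.

f: a_k = 4, 0, -2, 0, 1/6, 0, -1/180, …
f∘r: x↦r, Dx↦Dx/r' in L_f ⇒ L₀.
h=∫₀ˣh₀: take L = L₀·Dx.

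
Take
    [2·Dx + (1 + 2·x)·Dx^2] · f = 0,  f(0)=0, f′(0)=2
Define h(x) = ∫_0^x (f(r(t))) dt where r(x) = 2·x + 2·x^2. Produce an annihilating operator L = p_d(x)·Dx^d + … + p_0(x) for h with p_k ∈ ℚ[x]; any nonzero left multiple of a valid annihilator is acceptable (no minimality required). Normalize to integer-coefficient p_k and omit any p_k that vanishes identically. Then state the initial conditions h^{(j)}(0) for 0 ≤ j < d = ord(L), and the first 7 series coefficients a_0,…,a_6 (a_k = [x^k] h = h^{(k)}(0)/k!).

f: a_k = 0, 2, -2, 8/3, -4, 32/5, -32/3, …
Change of var in L_f (x↦r) gives L₀.
h=∫₀ˣh₀: take L = L₀·Dx.
L = 2·Dx^2 + (1 + 2·x)·Dx^3  (order 3).
h: a_k = 0, 0, 2, -4/3, 4/3, -8/5, 32/15, …
ICs: h(0) = 0, h′(0) = 0, h′′(0) = 4.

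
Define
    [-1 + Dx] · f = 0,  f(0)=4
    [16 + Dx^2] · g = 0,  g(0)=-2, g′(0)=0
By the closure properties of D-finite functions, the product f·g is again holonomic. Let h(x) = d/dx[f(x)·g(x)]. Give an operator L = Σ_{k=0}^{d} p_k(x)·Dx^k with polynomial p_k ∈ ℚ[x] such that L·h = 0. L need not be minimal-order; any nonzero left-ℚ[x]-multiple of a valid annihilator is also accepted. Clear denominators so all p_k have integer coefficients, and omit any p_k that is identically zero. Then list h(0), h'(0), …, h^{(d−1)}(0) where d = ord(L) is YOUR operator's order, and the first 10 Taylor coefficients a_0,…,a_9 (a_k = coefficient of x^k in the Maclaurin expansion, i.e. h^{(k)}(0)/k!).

L = 17 - 2·Dx + Dx^2  (order 2).
h: a_k = -8, 120, 188, -644/3, -1121/3, 33, 20047/90, 31679/630, -277441/5040, -72895/3024, …
ICs: h(0) = -8, h′(0) = 120.

f: a_k = 4, 4, 2, 2/3, 1/6, 1/30, 1/180, 1/1260, 1/10080, 1/90720, …
g: a_k = -2, 0, 16, 0, -64/3, 0, 512/45, 0, -1024/315, 0, …
Product ⇒ symmetric product L₀, ord ≤ 2.
Derive L from L₀ (diff closure).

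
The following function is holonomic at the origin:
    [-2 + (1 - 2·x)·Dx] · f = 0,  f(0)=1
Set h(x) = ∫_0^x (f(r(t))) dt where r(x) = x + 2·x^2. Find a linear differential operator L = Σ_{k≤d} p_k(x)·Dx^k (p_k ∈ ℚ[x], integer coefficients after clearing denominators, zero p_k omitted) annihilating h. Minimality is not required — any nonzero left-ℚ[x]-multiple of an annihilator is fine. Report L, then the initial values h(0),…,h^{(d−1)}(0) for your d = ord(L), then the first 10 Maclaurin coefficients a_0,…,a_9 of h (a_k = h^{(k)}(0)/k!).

f: a_k = 1, 2, 4, 8, 16, 32, 64, 128, 256, 512, …
L₀ from L_f via x↦r, Dx↦r'^{-1}Dx.
h=∫h₀ ⇒ L = L₀·Dx.
L = (2 + 8·x)·Dx + (-1 + 2·x + 4·x^2)·Dx^2  (order 2).
h: a_k = 0, 1, 1, 8/3, 6, 16, 128/3, 832/7, 336, 8704/9, …
ICs: h(0) = 0, h′(0) = 1.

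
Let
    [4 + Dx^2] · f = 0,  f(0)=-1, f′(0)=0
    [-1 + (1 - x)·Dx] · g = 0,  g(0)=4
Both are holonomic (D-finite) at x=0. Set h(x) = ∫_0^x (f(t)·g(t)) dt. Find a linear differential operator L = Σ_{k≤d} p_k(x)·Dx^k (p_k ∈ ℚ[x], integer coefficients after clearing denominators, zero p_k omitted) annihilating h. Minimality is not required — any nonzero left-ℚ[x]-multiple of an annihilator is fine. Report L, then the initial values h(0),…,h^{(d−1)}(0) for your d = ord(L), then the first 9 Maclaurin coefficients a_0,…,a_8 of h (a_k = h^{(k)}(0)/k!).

L = (-4 + 4·x)·Dx + 2·Dx^2 + (-1 + x)·Dx^3  (order 3).
h: a_k = 0, -4, -2, 4/3, 1, 4/15, 2/9, 76/315, 19/90, …
ICs: h(0) = 0, h′(0) = -4, h′′(0) = -4.

f: a_k = -1, 0, 2, 0, -2/3, 0, 4/45, 0, -2/315, …
g: a_k = 4, 4, 4, 4, 4, 4, 4, 4, 4, …
h₀=f·g: eliminate ⇒ L₀, order ≤ 2·1.
Integrate: L := L₀·Dx.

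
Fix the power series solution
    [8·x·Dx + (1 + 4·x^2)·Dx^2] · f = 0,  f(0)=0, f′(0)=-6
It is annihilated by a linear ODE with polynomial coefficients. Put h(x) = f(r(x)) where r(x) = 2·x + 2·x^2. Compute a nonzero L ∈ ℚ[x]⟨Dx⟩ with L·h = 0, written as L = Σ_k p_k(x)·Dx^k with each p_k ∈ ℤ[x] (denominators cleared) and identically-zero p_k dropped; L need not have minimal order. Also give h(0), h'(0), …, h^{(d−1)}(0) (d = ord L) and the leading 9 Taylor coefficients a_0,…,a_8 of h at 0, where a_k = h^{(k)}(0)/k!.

f: a_k = 0, -6, 0, 8, 0, -96/5, 0, 384/7, 0, …
h₀=f(r): pull back L_f along r ⇒ L₀.
L = (-2 + 32·x + 128·x^2 + 192·x^3 + 96·x^4)·Dx + (1 + 2·x + 16·x^2 + 64·x^3 + 80·x^4 + 32·x^5)·Dx^2  (order 2).
h: a_k = 0, -12, -12, 64, 192, -2112/5, -3008, 6144/7, 43008, …
ICs: h(0) = 0, h′(0) = -12.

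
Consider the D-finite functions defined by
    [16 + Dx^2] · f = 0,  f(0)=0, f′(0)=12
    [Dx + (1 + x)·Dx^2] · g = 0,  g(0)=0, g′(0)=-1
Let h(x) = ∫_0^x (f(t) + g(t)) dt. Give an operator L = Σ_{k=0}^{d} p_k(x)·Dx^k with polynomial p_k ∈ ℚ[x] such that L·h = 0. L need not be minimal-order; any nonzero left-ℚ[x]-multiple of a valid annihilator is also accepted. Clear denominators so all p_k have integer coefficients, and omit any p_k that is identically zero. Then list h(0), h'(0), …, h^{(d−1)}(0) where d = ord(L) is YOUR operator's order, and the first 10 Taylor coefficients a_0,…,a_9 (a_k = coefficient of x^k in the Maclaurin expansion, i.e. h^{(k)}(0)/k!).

f: a_k = 0, 12, 0, -32, 0, 128/5, 0, -1024/105, 0, 2048/945, …
g: a_k = 0, -1, 1/2, -1/3, 1/4, -1/5, 1/6, -1/7, 1/8, -1/9, …
h₀=f+g: left-lcm gives L₀, ord ≤ 4.
Integrate: L := L₀·Dx.
L = (176 + 256·x + 128·x^2)·Dx^2 + (144 + 400·x + 384·x^2 + 128·x^3)·Dx^3 + (11 + 16·x + 8·x^2)·Dx^4 + (9 + 25·x + 24·x^2 + 8·x^3)·Dx^5  (order 5).
h: a_k = 0, 0, 11/2, 1/6, -97/12, 1/20, 127/30, 1/42, -1039/840, 1/72, …
ICs: h(0) = 0, h′(0) = 0, h′′(0) = 11, h′′′(0) = 1, h′′′′(0) = -194.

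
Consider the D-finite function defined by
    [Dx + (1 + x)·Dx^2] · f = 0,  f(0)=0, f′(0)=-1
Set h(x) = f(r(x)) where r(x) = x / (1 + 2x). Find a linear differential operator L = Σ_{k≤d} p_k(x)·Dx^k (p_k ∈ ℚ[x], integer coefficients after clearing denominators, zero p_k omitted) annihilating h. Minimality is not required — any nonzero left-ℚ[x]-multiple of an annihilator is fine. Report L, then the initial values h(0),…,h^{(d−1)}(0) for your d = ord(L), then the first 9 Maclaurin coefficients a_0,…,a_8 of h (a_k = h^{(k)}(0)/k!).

f: a_k = 0, -1, 1/2, -1/3, 1/4, -1/5, 1/6, -1/7, 1/8, …
L₀ from L_f via x↦r, Dx↦r'^{-1}Dx.
L = (5 + 12·x)·Dx + (1 + 5·x + 6·x^2)·Dx^2  (order 2).
h: a_k = 0, -1, 5/2, -19/3, 65/4, -211/5, 665/6, -2059/7, 6305/8, …
ICs: h(0) = 0, h′(0) = -1.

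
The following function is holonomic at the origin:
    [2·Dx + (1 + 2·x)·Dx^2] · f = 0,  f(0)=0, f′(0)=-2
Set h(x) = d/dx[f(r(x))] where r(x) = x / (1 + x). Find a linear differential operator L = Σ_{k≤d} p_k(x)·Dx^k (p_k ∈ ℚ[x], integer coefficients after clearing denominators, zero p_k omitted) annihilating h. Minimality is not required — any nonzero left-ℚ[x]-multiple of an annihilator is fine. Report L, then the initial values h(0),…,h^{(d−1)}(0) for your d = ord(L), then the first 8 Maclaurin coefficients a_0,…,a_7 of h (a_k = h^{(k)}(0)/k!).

L = (4 + 6·x) + (1 + 4·x + 3·x^2)·Dx  (order 1).
h: a_k = -2, 8, -26, 80, -242, 728, -2186, 6560, …
ICs: h(0) = -2.

f: a_k = 0, -2, 2, -8/3, 4, -32/5, 32/3, -128/7, …
h₀=f(r): pull back L_f along r ⇒ L₀.
h₀' ⇒ L via d/dx closure of L₀.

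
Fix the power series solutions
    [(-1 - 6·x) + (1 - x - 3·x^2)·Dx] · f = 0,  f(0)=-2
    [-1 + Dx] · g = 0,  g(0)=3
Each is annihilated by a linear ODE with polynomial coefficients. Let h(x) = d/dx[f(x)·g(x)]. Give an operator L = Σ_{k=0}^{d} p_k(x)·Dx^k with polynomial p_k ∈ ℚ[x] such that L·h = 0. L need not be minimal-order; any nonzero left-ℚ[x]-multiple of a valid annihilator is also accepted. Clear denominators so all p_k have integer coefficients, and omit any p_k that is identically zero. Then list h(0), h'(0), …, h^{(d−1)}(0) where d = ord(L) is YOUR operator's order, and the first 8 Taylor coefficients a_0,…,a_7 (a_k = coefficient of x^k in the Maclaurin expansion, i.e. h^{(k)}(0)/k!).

L = (11 + 26·x + 31·x^2 - 30·x^3 + 9·x^4) + (-2 - 3·x + 14·x^2 + 12·x^3 - 9·x^4)·Dx  (order 1).
h: a_k = -12, -66, -210, -677, -3793/2, -106447/20, -850483/60, -6298165/168, …
ICs: h(0) = -12.

f: a_k = -2, -2, -8, -14, -38, -80, -194, -434, …
g: a_k = 3, 3, 3/2, 1/2, 1/8, 1/40, 1/240, 1/1680, …
Sym-product of L_f,L_g gives L₀ (≤ ord 1).
Differentiate: ansatz ord ≤ ord L₀ ⇒ L.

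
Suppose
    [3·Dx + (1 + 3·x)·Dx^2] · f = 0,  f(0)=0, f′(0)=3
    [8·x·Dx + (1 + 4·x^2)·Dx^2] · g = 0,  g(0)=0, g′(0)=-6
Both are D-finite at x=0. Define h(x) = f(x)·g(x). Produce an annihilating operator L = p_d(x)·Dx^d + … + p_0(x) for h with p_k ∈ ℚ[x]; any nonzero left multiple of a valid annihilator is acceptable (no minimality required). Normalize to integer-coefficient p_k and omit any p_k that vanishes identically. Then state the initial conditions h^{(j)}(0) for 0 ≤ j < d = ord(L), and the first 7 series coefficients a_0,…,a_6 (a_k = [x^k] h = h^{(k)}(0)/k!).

f: a_k = 0, 3, -9/2, 9, -81/4, 243/5, -243/2, …
g: a_k = 0, -6, 0, 8, 0, -96/5, 0, …
L₀ := L_f ⊗_s L_g (sym. prod.), ord ≤ 4.
L = (1632 + 8496·x + 23040·x^2 + 110016·x^3 + 207360·x^4 + 269568·x^5 + 82944·x^7)·Dx + (418 + 6672·x + 44112·x^2 + 151488·x^3 + 393984·x^4 + 642816·x^5 + 725760·x^6 + 82944·x^7 + 290304·x^8)·Dx^2 + (204 + 1844·x + 12096·x^2 + 47408·x^3 + 122880·x^4 + 240192·x^5 + 331776·x^6 + 361728·x^7 + 82944·x^8 + 165888·x^9)·Dx^3 + (25 + 246·x + 1217·x^2 + 4128·x^3 + 10624·x^4 + 22080·x^5 + 34272·x^6 + 41472·x^7 + 43776·x^8 + 13824·x^9 + 20736·x^10)·Dx^4  (order 4).
h: a_k = 0, 0, -18, 27, -30, 171/2, -1386/5, …
ICs: h(0) = 0, h′(0) = 0, h′′(0) = -36, h′′′(0) = 162.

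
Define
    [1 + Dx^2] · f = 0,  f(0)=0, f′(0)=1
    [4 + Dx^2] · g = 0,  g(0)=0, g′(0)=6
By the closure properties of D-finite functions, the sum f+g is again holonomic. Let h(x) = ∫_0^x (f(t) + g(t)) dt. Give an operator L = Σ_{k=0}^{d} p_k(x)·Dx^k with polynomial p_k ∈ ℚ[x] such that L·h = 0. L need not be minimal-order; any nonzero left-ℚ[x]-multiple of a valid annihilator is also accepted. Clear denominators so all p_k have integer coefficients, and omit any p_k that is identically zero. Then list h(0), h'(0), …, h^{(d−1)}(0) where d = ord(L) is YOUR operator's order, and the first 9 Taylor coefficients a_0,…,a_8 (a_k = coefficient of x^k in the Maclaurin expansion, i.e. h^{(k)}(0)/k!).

L = 4·Dx + 5·Dx^3 + Dx^5  (order 5).
h: a_k = 0, 0, 7/2, 0, -25/24, 0, 97/720, 0, -11/1152, …
ICs: h(0) = 0, h′(0) = 0, h′′(0) = 7, h′′′(0) = 0, h′′′′(0) = -25.

f: a_k = 0, 1, 0, -1/6, 0, 1/120, 0, -1/5040, 0, …
g: a_k = 0, 6, 0, -4, 0, 4/5, 0, -8/105, 0, …
Sum ⇒ L₀ = lclm(L_f,L_g) in ℚ(x)⟨Dx⟩.
h=∫h₀ ⇒ L = L₀·Dx.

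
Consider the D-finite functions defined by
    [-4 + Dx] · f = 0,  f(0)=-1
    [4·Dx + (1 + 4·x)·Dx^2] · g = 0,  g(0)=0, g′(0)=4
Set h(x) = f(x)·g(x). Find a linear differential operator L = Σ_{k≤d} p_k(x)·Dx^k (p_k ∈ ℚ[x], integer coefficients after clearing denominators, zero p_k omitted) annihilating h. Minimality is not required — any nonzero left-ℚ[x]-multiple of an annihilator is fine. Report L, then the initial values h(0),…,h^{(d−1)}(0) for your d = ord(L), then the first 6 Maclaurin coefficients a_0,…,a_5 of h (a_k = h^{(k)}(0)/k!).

f: a_k = -1, -4, -8, -32/3, -32/3, -128/15, …
g: a_k = 0, 4, -8, 64/3, -64, 1024/5, …
L₀ := L_f ⊗_s L_g (sym. prod.), ord ≤ 2.
L = 64·x + (-4 - 32·x)·Dx + (1 + 4·x)·Dx^2  (order 2).
h: a_k = 0, -4, -8, -64/3, 0, -384/5, …
ICs: h(0) = 0, h′(0) = -4.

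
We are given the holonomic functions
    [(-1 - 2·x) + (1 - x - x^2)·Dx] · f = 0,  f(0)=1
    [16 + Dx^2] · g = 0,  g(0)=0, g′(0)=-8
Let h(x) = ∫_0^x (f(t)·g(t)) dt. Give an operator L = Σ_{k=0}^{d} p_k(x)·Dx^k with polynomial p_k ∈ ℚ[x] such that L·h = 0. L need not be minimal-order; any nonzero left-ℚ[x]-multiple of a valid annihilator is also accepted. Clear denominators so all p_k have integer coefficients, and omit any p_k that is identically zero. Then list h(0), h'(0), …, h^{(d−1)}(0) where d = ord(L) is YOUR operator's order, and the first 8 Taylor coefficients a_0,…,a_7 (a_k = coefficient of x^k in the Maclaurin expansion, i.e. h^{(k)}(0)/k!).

L = (-14 + 16·x + 16·x^2)·Dx + (2 + 4·x)·Dx^2 + (-1 + x + x^2)·Dx^3  (order 3).
h: a_k = 0, 0, -4, -8/3, 4/3, -8/15, -12/5, -256/105, …
ICs: h(0) = 0, h′(0) = 0, h′′(0) = -8.

f: a_k = 1, 1, 2, 3, 5, 8, 13, 21, …
g: a_k = 0, -8, 0, 64/3, 0, -256/15, 0, 2048/315, …
L₀ := L_f ⊗_s L_g (sym. prod.), ord ≤ 2.
Integrate: L := L₀·Dx.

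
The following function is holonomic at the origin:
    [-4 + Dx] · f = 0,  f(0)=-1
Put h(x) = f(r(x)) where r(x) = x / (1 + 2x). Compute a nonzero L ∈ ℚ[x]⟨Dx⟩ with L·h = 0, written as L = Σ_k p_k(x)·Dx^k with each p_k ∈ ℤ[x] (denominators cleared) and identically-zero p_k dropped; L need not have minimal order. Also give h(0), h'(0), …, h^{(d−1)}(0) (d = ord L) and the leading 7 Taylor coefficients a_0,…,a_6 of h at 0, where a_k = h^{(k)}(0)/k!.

f: a_k = -1, -4, -8, -32/3, -32/3, -128/15, -256/45, …
L₀ from L_f via x↦r, Dx↦r'^{-1}Dx.
L = -4 + (1 + 4·x + 4·x^2)·Dx  (order 1).
h: a_k = -1, -4, 0, 16/3, -32/3, 64/5, -256/45, …
ICs: h(0) = -1.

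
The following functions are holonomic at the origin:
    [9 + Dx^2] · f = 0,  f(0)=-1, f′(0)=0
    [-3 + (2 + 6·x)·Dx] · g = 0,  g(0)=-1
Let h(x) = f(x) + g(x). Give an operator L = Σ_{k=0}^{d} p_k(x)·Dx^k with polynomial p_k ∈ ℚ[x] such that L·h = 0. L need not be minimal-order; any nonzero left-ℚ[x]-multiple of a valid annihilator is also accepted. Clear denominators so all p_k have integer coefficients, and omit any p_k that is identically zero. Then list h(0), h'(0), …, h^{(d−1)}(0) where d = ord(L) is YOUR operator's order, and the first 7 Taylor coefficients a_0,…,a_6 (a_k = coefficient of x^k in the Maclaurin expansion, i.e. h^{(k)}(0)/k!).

f: a_k = -1, 0, 9/2, 0, -27/8, 0, 81/80, …
g: a_k = -1, -3/2, 9/8, -27/16, 405/128, -1701/256, 15309/1024, …
h₀=f+g: left-lcm gives L₀, ord ≤ 3.
L = (-63 - 216·x - 324·x^2) + (18 + 198·x + 648·x^2 + 648·x^3)·Dx + (-7 - 24·x - 36·x^2)·Dx^2 + (2 + 22·x + 72·x^2 + 72·x^3)·Dx^3  (order 3).
h: a_k = -2, -3/2, 45/8, -27/16, -27/128, -1701/256, 81729/5120, …
ICs: h(0) = -2, h′(0) = -3/2, h′′(0) = 45/4.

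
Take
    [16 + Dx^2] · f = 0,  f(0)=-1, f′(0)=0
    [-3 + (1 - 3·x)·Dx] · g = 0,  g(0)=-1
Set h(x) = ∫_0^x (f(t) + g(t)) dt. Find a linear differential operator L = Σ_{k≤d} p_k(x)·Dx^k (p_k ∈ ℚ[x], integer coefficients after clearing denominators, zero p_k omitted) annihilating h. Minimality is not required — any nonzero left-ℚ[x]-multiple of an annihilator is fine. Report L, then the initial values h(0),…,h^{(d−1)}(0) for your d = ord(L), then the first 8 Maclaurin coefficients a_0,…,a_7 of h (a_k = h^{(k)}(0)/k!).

L = (-1680 + 2304·x - 3456·x^2)·Dx + (272 - 1584·x + 3456·x^2 - 3456·x^3)·Dx^2 + (-105 + 144·x - 216·x^2)·Dx^3 + (17 - 99·x + 216·x^2 - 216·x^3)·Dx^4  (order 4).
h: a_k = 0, -2, -3/2, -1/3, -27/4, -55/3, -81/2, -32549/315, …
ICs: h(0) = 0, h′(0) = -2, h′′(0) = -3, h′′′(0) = -2.

f: a_k = -1, 0, 8, 0, -32/3, 0, 256/45, 0, …
g: a_k = -1, -3, -9, -27, -81, -243, -729, -2187, …
f+g: L₀ = lclm(L_f,L_g), ord ≤ 2+1.
Integrate: L := L₀·Dx.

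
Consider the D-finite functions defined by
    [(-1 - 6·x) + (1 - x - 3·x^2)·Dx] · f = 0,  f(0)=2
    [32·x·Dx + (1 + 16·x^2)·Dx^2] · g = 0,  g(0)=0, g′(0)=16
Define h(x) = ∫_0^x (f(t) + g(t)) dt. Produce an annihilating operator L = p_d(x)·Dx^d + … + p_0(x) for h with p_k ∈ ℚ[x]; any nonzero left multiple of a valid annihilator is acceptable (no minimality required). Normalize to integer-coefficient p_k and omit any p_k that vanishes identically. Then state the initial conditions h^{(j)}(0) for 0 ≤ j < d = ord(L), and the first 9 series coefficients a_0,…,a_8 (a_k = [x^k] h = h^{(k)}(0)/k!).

L = (-128 + 512·x + 10560·x^2 + 25344·x^3 + 95904·x^4 + 41472·x^6)·Dx^2 + (37 + 208·x - 206·x^2 + 1476·x^3 + 24336·x^4 + 66528·x^5 + 6912·x^6 + 41472·x^7)·Dx^3 + (-4 - 21·x - 198·x^2 - 90·x^3 - 1775·x^4 + 4080·x^5 + 6336·x^6 + 2304·x^7 + 6912·x^8)·Dx^4  (order 4).
h: a_k = 0, 2, 9, 8/3, -107/6, 38/5, 2248/15, 194/7, -31249/28, …
ICs: h(0) = 0, h′(0) = 2, h′′(0) = 18, h′′′(0) = 16.

f: a_k = 2, 2, 8, 14, 38, 80, 194, 434, 1016, …
g: a_k = 0, 16, 0, -256/3, 0, 4096/5, 0, -65536/7, 0, …
h₀=f+g: left-lcm gives L₀, ord ≤ 3.
h=∫h₀ ⇒ L = L₀·Dx.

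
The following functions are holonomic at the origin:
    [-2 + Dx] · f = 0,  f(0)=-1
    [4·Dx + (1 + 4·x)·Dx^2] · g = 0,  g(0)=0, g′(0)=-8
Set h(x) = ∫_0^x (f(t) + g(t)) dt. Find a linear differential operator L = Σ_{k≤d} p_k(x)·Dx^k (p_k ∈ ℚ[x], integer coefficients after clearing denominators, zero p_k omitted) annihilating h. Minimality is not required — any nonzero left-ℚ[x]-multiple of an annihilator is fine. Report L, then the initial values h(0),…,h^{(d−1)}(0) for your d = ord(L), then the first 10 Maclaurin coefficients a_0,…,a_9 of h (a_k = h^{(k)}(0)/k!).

L = (-40 - 32·x)·Dx^2 + (14 - 16·x - 32·x^2)·Dx^3 + (3 + 16·x + 16·x^2)·Dx^4  (order 4).
h: a_k = 0, -1, -5, 14/3, -11, 382/15, -3074/45, 61436/315, -184321/315, 5160958/2835, …
ICs: h(0) = 0, h′(0) = -1, h′′(0) = -10, h′′′(0) = 28.

f: a_k = -1, -2, -2, -4/3, -2/3, -4/15, -4/45, -8/315, -2/315, -4/2835, …
g: a_k = 0, -8, 16, -128/3, 128, -2048/5, 4096/3, -32768/7, 16384, -524288/9, …
Weyl lclm of L_f,L_g ⇒ L₀ (ord ≤ 3).
h=∫₀ˣh₀: take L = L₀·Dx.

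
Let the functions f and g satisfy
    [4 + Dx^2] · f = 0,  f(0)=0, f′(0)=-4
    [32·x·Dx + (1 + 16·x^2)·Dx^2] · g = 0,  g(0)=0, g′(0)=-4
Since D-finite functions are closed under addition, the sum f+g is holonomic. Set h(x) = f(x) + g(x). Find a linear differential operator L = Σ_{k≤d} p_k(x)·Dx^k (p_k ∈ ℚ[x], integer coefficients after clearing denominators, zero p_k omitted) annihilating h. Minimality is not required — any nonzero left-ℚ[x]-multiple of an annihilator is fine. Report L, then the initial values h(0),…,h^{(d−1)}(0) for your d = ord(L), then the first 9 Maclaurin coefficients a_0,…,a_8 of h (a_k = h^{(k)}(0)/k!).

f: a_k = 0, -4, 0, 8/3, 0, -8/15, 0, 16/315, 0, …
g: a_k = 0, -4, 0, 64/3, 0, -1024/5, 0, 16384/7, 0, …
Sum ⇒ L₀ = lclm(L_f,L_g) in ℚ(x)⟨Dx⟩.
L = (-6016·x + 102400·x^3 + 32768·x^5)·Dx + (-28 + 1216·x^2 + 27648·x^4 + 16384·x^6)·Dx^2 + (-1504·x + 25600·x^3 + 8192·x^5)·Dx^3 + (-7 + 304·x^2 + 6912·x^4 + 4096·x^6)·Dx^4  (order 4).
h: a_k = 0, -8, 0, 24, 0, -616/3, 0, 105328/45, 0, …
ICs: h(0) = 0, h′(0) = -8, h′′(0) = 0, h′′′(0) = 144.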